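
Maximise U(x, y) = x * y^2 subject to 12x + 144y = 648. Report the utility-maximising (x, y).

x* = 18, y* = 3

MU_x = y^2 and MU_y = 2·x·y.
MRS = MU_x/MU_y = (1/2)·y/x.
Tangency: set MRS = p_x/p_y = 12/144 = 1/12.
So (1/2)·y/x = 1/12, i.e. y = (1/6)·x.
Substitute into the budget 12·x + 144·y = 648: 36·x = 648, so x* = 18.
Then y* = (1/6)·18 = 3.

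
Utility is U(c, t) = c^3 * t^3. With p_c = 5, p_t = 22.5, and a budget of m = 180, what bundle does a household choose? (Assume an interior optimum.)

c* = 18, t* = 4

MU_c = 3·c^2·t^3 and MU_t = 3·c^3·t^2.
MRS = MU_c/MU_t = t/c.
Tangency: set MRS = p_c/p_t = 5/22.5 = 2/9.
So t/c = 2/9, i.e. t = (2/9)·c.
Substitute into the budget 5·c + 22.5·t = 180: 10·c = 180, so c* = 18.
Then t* = (2/9)·18 = 4.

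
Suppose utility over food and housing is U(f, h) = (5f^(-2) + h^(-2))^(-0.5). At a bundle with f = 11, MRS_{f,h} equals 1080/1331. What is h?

h = 6

For CES with ρ = -2, MRS = (5/1)·(h/f)^3.
Setting (5/1)·(h/11)^3 = 1080/1331 gives (h/11)^3 = 216/1331, so h/11 = 6/11 and h = 6.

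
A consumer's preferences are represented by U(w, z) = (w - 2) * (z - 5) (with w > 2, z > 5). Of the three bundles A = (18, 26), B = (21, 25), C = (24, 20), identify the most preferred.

Bundle B

Evaluate utility at each bundle:
U(A) = 336.
U(B) = 380.
U(C) = 330.
Highest utility is B, so B ≻ A ≻ C.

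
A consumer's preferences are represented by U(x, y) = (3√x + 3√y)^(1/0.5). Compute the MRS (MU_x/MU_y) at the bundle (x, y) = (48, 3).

For CES with ρ = 0.5, MRS = √(y/x).
At (48, 3): MRS = 0.25.
So at (48, 3) the consumer would give up 0.25 units of y for one more unit of x.

MRS = 0.25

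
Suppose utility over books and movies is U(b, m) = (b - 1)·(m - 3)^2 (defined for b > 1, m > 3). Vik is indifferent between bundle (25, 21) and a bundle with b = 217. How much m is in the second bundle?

U(25, 21) = 7776.
Set U(217, m) = 7776 and solve.
With b = 217: (217 − 1) = 216, so (m − 3)^2 = 7776/216 = 36.
Taking the square root (with m > 3): m − 3 = 6, so m = 9.
Check: U(217, 9) = 7776.

m = 9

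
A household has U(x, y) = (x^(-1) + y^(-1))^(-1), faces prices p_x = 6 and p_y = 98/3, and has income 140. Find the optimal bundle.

For CES with ρ = -1, MRS = (y/x)^2.
Tangency: set MRS = p_x/p_y = 6/(98/3) = 9/49.
So (y/x)^2 = 9/49; taking the square root, y/x = 3/7, i.e. y = (3/7)·x.
Substitute into the budget 6·x + (98/3)·y = 140: 20·x = 140, so x* = 7 and y* = (3/7)·7 = 3.

x* = 7, y* = 3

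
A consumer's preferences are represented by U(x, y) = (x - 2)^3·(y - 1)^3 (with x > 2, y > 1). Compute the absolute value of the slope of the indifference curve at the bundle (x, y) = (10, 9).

MU_x = 3·(x−2)^2·(y−1)^3, MU_y = 3·(x−2)^3·(y−1)^2.
MRS = (y−1)/(x−2).
At (10, 9): MRS = 1.
That is, one extra unit of x is worth 1 units of y at the margin.

MRS = 1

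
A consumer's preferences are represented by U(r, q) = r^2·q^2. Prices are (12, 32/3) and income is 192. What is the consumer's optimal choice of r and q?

r* = 8, q* = 9

MU_r = 2·r·q^2 and MU_q = 2·r^2·q.
MRS = MU_r/MU_q = q/r.
Tangency: set MRS = p_r/p_q = 12/(32/3) = 1.125.
So q/r = 1.125, i.e. q = 1.125·r.
Substitute into the budget 12·r + (32/3)·q = 192: 24·r = 192, so r* = 8.
Then q* = 1.125·8 = 9.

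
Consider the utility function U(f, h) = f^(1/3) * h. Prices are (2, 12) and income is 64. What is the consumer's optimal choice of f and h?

MU_f = 1/3·f^(-2/3)·h and MU_h = f^(1/3).
MRS = MU_f/MU_h = (1/3)·h/f.
Tangency: set MRS = p_f/p_h = 2/12 = 1/6.
So (1/3)·h/f = 1/6, i.e. h = 0.5·f.
Substitute into the budget 2·f + 12·h = 64: 8·f = 64, so f* = 8.
Then h* = 0.5·8 = 4.

f* = 8, h* = 4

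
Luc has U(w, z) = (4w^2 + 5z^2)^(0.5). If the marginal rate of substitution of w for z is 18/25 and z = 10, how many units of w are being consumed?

For CES with ρ = 2, MRS = (4/5)·(z/w)^(-1).
Setting (4/5)·(10/w)^(-1) = 18/25 gives (10/w)^(-1) = 0.9, so 10/w = 10/9 and w = 9.

w = 9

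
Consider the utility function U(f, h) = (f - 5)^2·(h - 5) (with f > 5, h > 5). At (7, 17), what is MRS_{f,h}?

MRS = 12

MU_f = 2·(f−5)·(h−5), MU_h = (f−5)^2.
MRS = (2/1)·(h−5)/(f−5).
At (7, 17): MRS = 12.
That is, one extra unit of f is worth 12 units of h at the margin.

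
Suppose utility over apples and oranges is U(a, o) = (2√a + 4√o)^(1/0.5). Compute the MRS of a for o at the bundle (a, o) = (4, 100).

For CES with ρ = 0.5, MRS = (2/4)·√(o/a).
At (4, 100): MRS = 2.5.
That is, one extra unit of a is worth 2.5 units of o at the margin.

MRS = 2.5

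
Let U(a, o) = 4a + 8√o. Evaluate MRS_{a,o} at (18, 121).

MU_a = 4, MU_o = 8/(2√o).
MRS = 4 ÷ (8/(2√o)).
At (18, 121): MRS = 11.
That is, one extra unit of a is worth 11 units of o at the margin.

MRS = 11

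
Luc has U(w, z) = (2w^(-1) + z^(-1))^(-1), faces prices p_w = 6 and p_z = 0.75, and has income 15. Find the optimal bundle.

For CES with ρ = -1, MRS = (2/1)·(z/w)^2.
Tangency: set MRS = p_w/p_z = 6/0.75 = 8.
So (z/w)^2 = 4; taking the square root, z/w = 2, i.e. z = 2·w.
Substitute into the budget 6·w + 0.75·z = 15: 7.5·w = 15, so w* = 2 and z* = 2·2 = 4.

w* = 2, z* = 4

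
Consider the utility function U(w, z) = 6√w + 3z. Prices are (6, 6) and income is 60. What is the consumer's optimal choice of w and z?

w* = 1, z* = 9

MU_w = 6/(2√w), MU_z = 3.
MRS = 6/(2√w) ÷ 3.
Tangency: set MRS = p_w/p_z = 6/6 = 1.
MRS depends only on w: 1/√w = 1 ⇒ √w = 1/1 = 1 ⇒ w* = 1.
From the budget, 6·z = 60 − 6·1 = 54, so z* = 9.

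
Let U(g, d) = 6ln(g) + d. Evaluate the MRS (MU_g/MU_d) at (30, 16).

MRS = 0.2

MU_g = 6/g, MU_d = 1.
MRS = 6/g ÷ 1.
At (30, 16): MRS = 0.2.
So at (30, 16) the consumer would give up 0.2 units of d for one more unit of g.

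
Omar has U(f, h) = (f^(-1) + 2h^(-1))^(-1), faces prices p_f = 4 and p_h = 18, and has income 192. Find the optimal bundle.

f* = 12, h* = 8

For CES with ρ = -1, MRS = (1/2)·(h/f)^2.
Tangency: set MRS = p_f/p_h = 4/18 = 2/9.
So (h/f)^2 = 4/9; taking the square root, h/f = 2/3, i.e. h = (2/3)·f.
Substitute into the budget 4·f + 18·h = 192: 16·f = 192, so f* = 12 and h* = (2/3)·12 = 8.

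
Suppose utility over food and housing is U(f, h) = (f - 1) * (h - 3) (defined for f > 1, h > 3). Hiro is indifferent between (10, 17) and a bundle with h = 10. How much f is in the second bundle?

U(10, 17) = 126.
Set U(f, 10) = 126 and solve.
With h = 10: (10 − 3) = 7, so (f − 1) = 126/7 = 18.
So f = 1 + 18 = 19.
Check: U(19, 10) = 126.

f = 19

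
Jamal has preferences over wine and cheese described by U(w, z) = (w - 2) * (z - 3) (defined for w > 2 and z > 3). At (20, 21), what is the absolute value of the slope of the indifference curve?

MRS = 1

MU_w = (z−3), MU_z = (w−2).
MRS = (z−3)/(w−2).
At (20, 21): MRS = 1.
The indifference curve has slope −1 at this bundle.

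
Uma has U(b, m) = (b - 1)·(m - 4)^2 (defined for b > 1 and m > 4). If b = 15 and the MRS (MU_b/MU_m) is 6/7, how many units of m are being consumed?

m = 28

MU_b = (m−4)^2, MU_m = 2·(b−1)·(m−4).
MRS = (1/2)·(m−4)/(b−1).
Substitute b = 15: MRS = (m − 4)/28. Setting this equal to 6/7 gives m − 4 = (6/7)·28 = 24, so m = 28.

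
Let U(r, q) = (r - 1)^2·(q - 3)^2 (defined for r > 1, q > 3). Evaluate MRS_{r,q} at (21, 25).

MU_r = 2·(r−1)·(q−3)^2, MU_q = 2·(r−1)^2·(q−3).
MRS = (q−3)/(r−1).
At (21, 25): MRS = 1.1.
That is, one extra unit of r is worth 1.1 units of q at the margin.

MRS = 1.1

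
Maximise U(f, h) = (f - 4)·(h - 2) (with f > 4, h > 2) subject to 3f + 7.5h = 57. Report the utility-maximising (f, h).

f* = 9, h* = 4

MU_f = (h−2), MU_h = (f−4).
MRS = (h−2)/(f−4).
Tangency: set MRS = p_f/p_h = 3/7.5 = 0.4.
So (h − 2)/(f − 4) = 0.4, i.e. (h − 2) = 0.4·(f − 4).
Rewrite the budget in excess-of-subsistence terms: 3·(f − 4) + 7.5·(h − 2) = 57 − 3·4 − 7.5·2 = 30.
Substituting, 6·(f − 4) = 30, so f − 4 = 5 and f* = 9.
Then h − 2 = 0.4·5 = 2, so h* = 4.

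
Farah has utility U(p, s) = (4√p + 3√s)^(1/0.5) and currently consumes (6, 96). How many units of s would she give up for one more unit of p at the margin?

MRS = 16/3

For CES with ρ = 0.5, MRS = (4/3)·√(s/p).
At (6, 96): MRS = 16/3.
So at (6, 96) the consumer would give up 16/3 units of s for one more unit of p.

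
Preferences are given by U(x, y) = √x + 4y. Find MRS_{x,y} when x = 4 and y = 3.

MRS = 1/16

MU_x = 1/(2√x), MU_y = 4.
MRS = 1/(2√x) ÷ 4.
At (4, 3): MRS = 1/16.
That is, one extra unit of x is worth 1/16 units of y at the margin.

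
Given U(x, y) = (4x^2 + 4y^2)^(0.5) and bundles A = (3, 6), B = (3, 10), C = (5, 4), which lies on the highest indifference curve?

Evaluate utility at each bundle:
U(A) = 13.416.
U(B) = 20.881.
U(C) = 12.806.
Highest utility is B, so B ≻ A ≻ C.

Bundle B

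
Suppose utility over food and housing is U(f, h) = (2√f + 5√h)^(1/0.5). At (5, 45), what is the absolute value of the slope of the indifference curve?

MRS = 1.2

For CES with ρ = 0.5, MRS = (2/5)·√(h/f).
At (5, 45): MRS = 1.2.
The indifference curve has slope −1.2 at this bundle.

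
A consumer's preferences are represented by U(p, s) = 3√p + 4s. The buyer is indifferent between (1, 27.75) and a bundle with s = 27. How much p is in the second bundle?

p = 4

U(1, 27.75) = 114.
Set U(p, 27) = 114 and solve.
With s = 27: 3√p = 114 − 4·27 = 6, so √p = 2 and p = 4.
Check: U(4, 27) = 114.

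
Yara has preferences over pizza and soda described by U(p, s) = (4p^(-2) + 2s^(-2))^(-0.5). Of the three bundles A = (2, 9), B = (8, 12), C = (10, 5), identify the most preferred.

Evaluate utility at each bundle:
U(A) = 0.988.
U(B) = 3.618.
U(C) = 2.887.
Highest utility is B, so B ≻ C ≻ A.

Bundle B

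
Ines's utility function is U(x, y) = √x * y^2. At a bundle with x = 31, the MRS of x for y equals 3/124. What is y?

y = 3

MU_x = 0.5·x^(-0.5)·y^2 and MU_y = 2·√x·y.
MRS = MU_x/MU_y = (0.25)·y/x.
Substitute x = 31: MRS = y/124. Setting y/124 = 3/124 gives y = (3/124)·124 = 3.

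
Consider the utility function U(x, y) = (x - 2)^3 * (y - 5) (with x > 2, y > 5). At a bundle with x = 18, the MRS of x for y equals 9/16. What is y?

y = 8

MU_x = 3·(x−2)^2·(y−5), MU_y = (x−2)^3.
MRS = (3/1)·(y−5)/(x−2).
Substitute x = 18: MRS = (y − 5)/(16/3). Setting this equal to 9/16 gives y − 5 = (9/16)·(16/3) = 3, so y = 8.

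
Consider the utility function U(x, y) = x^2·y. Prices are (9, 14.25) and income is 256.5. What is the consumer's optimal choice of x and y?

x* = 19, y* = 6

MU_x = 2·x·y and MU_y = x^2.
MRS = MU_x/MU_y = (2/1)·y/x.
Tangency: set MRS = p_x/p_y = 9/14.25 = 12/19.
So (2/1)·y/x = 12/19, i.e. y = (6/19)·x.
Substitute into the budget 9·x + 14.25·y = 256.5: 13.5·x = 256.5, so x* = 19.
Then y* = (6/19)·19 = 6.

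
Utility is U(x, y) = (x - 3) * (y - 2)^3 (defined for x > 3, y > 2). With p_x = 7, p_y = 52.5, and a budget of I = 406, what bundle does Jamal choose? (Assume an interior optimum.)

x* = 13, y* = 6

MU_x = (y−2)^3, MU_y = 3·(x−3)·(y−2)^2.
MRS = (1/3)·(y−2)/(x−3).
Tangency: set MRS = p_x/p_y = 7/52.5 = 2/15.
So (1/3)·(y − 2)/(x − 3) = 2/15, i.e. (y − 2) = 0.4·(x − 3).
Rewrite the budget in excess-of-subsistence terms: 7·(x − 3) + 52.5·(y − 2) = 406 − 7·3 − 52.5·2 = 280.
Substituting, 28·(x − 3) = 280, so x − 3 = 10 and x* = 13.
Then y − 2 = 0.4·10 = 4, so y* = 6.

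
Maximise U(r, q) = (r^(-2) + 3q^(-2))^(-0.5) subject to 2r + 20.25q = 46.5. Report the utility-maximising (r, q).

For CES with ρ = -2, MRS = (1/3)·(q/r)^3.
Tangency: set MRS = p_r/p_q = 2/20.25 = 8/81.
So (q/r)^3 = 8/27; taking the cube root, q/r = 2/3, i.e. q = (2/3)·r.
Substitute into the budget 2·r + 20.25·q = 46.5: 15.5·r = 46.5, so r* = 3 and q* = (2/3)·3 = 2.

r* = 3, q* = 2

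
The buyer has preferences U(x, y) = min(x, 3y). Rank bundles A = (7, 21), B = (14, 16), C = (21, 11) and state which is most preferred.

Evaluate utility at each bundle:
U(A) = 7.
U(B) = 14.
U(C) = 21.
Highest utility is C, so C ≻ B ≻ A.

Bundle C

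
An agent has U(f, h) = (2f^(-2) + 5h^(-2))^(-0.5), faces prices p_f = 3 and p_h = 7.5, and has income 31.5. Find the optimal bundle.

For CES with ρ = -2, MRS = (2/5)·(h/f)^3.
Tangency: set MRS = p_f/p_h = 3/7.5 = 0.4.
So (h/f)^3 = 1; taking the cube root, h/f = 1, i.e. h = f.
Substitute into the budget 3·f + 7.5·h = 31.5: 10.5·f = 31.5, so f* = 3 and h* = 3.

f* = 3, h* = 3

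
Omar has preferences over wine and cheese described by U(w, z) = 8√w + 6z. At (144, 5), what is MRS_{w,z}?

MRS = 1/18

MU_w = 8/(2√w), MU_z = 6.
MRS = 8/(2√w) ÷ 6.
At (144, 5): MRS = 1/18.
So at (144, 5) the consumer would give up 1/18 units of z for one more unit of w.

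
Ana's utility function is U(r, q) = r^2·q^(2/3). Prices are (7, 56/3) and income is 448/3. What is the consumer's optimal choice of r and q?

MU_r = 2·r·q^(2/3) and MU_q = 2/3·r^2·q^(-1/3).
MRS = MU_r/MU_q = (3)·q/r.
Tangency: set MRS = p_r/p_q = 7/(56/3) = 0.375.
So (3)·q/r = 0.375, i.e. q = 0.125·r.
Substitute into the budget 7·r + (56/3)·q = 448/3: (28/3)·r = 448/3, so r* = 16.
Then q* = 0.125·16 = 2.

r* = 16, q* = 2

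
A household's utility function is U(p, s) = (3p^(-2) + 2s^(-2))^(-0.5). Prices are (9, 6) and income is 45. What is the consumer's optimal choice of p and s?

p* = 3, s* = 3

For CES with ρ = -2, MRS = (3/2)·(s/p)^3.
Tangency: set MRS = p_p/p_s = 9/6 = 1.5.
So (s/p)^3 = 1; taking the cube root, s/p = 1, i.e. s = p.
Substitute into the budget 9·p + 6·s = 45: 15·p = 45, so p* = 3 and s* = 3.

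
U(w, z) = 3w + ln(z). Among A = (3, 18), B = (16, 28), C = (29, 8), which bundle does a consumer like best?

Evaluate utility at each bundle:
U(A) = 11.890.
U(B) = 51.332.
U(C) = 89.079.
Highest utility is C, so C ≻ B ≻ A.

Bundle C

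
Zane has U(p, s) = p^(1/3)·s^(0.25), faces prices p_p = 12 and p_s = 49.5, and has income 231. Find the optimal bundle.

p* = 11, s* = 2

MU_p = 1/3·p^(-2/3)·s^(0.25) and MU_s = 0.25·p^(1/3)·s^(-0.75).
MRS = MU_p/MU_s = (4/3)·s/p.
Tangency: set MRS = p_p/p_s = 12/49.5 = 8/33.
So (4/3)·s/p = 8/33, i.e. s = (2/11)·p.
Substitute into the budget 12·p + 49.5·s = 231: 21·p = 231, so p* = 11.
Then s* = (2/11)·11 = 2.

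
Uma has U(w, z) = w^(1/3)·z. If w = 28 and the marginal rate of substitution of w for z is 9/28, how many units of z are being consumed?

MU_w = 1/3·w^(-2/3)·z and MU_z = w^(1/3).
MRS = MU_w/MU_z = (1/3)·z/w.
Substitute w = 28: MRS = z/84. Setting z/84 = 9/28 gives z = (9/28)·84 = 27.

z = 27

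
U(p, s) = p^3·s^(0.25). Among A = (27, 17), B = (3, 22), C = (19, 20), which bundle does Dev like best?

Evaluate utility at each bundle:
U(A) = 39967.182.
U(B) = 58.475.
U(C) = 14505.019.
Highest utility is A, so A ≻ C ≻ B.

Bundle A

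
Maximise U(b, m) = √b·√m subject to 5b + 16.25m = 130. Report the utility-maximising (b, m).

b* = 13, m* = 4

MU_b = 0.5·b^(-0.5)·√m and MU_m = 0.5·√b·m^(-0.5).
MRS = MU_b/MU_m = m/b.
Tangency: set MRS = p_b/p_m = 5/16.25 = 4/13.
So m/b = 4/13, i.e. m = (4/13)·b.
Substitute into the budget 5·b + 16.25·m = 130: 10·b = 130, so b* = 13.
Then m* = (4/13)·13 = 4.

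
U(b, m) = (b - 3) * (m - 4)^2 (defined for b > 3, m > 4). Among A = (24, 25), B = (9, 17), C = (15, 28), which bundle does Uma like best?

Evaluate utility at each bundle:
U(A) = 9261.
U(B) = 1014.
U(C) = 6912.
Highest utility is A, so A ≻ C ≻ B.

Bundle A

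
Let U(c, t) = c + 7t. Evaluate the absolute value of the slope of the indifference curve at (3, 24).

MU_c = 1, MU_t = 7, so MRS = 1/7 at every bundle.
At (3, 24): MRS = 1/7.
The indifference curve has slope −1/7 at this bundle.

MRS = 1/7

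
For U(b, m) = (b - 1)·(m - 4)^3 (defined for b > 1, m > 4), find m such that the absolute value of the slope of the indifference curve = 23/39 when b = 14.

m = 27

MU_b = (m−4)^3, MU_m = 3·(b−1)·(m−4)^2.
MRS = (1/3)·(m−4)/(b−1).
Substitute b = 14: MRS = (m − 4)/39. Setting this equal to 23/39 gives m − 4 = (23/39)·39 = 23, so m = 27.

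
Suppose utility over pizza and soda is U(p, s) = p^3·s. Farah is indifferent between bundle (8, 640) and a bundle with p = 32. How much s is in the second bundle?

s = 10

U(8, 640) = 327680.
Set U(32, s) = 327680 and solve.
With p = 32: 32^3 = 32768, so s = 327680/32768 = 10.
Check: U(32, 10) = 327680.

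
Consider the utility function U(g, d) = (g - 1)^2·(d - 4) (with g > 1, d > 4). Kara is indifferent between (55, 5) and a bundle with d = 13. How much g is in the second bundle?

U(55, 5) = 2916.
Set U(g, 13) = 2916 and solve.
With d = 13: (13 − 4) = 9, so (g − 1)^2 = 2916/9 = 324.
Taking the square root (with g > 1): g − 1 = 18, so g = 19.
Check: U(19, 13) = 2916.

g = 19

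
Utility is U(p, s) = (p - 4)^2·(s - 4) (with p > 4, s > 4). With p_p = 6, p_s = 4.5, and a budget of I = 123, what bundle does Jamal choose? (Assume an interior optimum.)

MU_p = 2·(p−4)·(s−4), MU_s = (p−4)^2.
MRS = (2/1)·(s−4)/(p−4).
Tangency: set MRS = p_p/p_s = 6/4.5 = 4/3.
So (2/1)·(s − 4)/(p − 4) = 4/3, i.e. (s − 4) = (2/3)·(p − 4).
Rewrite the budget in excess-of-subsistence terms: 6·(p − 4) + 4.5·(s − 4) = 123 − 6·4 − 4.5·4 = 81.
Substituting, 9·(p − 4) = 81, so p − 4 = 9 and p* = 13.
Then s − 4 = (2/3)·9 = 6, so s* = 10.

p* = 13, s* = 10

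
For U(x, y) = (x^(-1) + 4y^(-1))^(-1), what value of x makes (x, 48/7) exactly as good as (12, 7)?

x = 14

U depends on (x, y) only through S = x^(-1) + 4y^(-1), so equal utility means equal S. At (12, 7): S = 55/84.
With y = 48/7: 4·(48/7)^(-1) = 7/12, so x^(-1) = 55/84 − 7/12 = 1/14.
Hence x = 1/(1/14) = 14.
Check: U(14, 48/7) = 1.5273.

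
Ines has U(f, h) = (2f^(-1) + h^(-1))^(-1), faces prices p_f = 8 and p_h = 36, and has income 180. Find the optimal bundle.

For CES with ρ = -1, MRS = (2/1)·(h/f)^2.
Tangency: set MRS = p_f/p_h = 8/36 = 2/9.
So (h/f)^2 = 1/9; taking the square root, h/f = 1/3, i.e. h = (1/3)·f.
Substitute into the budget 8·f + 36·h = 180: 20·f = 180, so f* = 9 and h* = (1/3)·9 = 3.

f* = 9, h* = 3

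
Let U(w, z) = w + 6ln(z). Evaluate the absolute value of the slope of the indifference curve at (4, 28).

MRS = 14/3

MU_w = 1, MU_z = 6/z.
MRS = 1 ÷ (6/z).
At (4, 28): MRS = 14/3.
The indifference curve has slope −14/3 at this bundle.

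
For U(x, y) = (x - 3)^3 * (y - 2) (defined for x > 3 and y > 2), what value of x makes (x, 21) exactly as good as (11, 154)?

U(11, 154) = 77824.
Set U(x, 21) = 77824 and solve.
With y = 21: (21 − 2) = 19, so (x − 3)^3 = 77824/19 = 4096.
Taking the cube root (with x > 3): x − 3 = 16, so x = 19.
Check: U(19, 21) = 77824.

x = 19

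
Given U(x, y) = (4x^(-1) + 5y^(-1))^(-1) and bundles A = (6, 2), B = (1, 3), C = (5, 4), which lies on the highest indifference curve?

Evaluate utility at each bundle:
U(A) = 0.316.
U(B) = 0.176.
U(C) = 0.488.
Highest utility is C, so C ≻ A ≻ B.

Bundle C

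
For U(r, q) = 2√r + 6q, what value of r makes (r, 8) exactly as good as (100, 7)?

r = 49

U(100, 7) = 62.
Set U(r, 8) = 62 and solve.
With q = 8: 2√r = 62 − 6·8 = 14, so √r = 7 and r = 49.
Check: U(49, 8) = 62.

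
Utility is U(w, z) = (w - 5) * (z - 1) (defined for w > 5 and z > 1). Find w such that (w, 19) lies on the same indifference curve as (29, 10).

U(29, 10) = 216.
Set U(w, 19) = 216 and solve.
With z = 19: (19 − 1) = 18, so (w − 5) = 216/18 = 12.
So w = 5 + 12 = 17.
Check: U(17, 19) = 216.

w = 17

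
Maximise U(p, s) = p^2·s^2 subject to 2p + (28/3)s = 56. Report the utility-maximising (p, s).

p* = 14, s* = 3

MU_p = 2·p·s^2 and MU_s = 2·p^2·s.
MRS = MU_p/MU_s = s/p.
Tangency: set MRS = p_p/p_s = 2/(28/3) = 3/14.
So s/p = 3/14, i.e. s = (3/14)·p.
Substitute into the budget 2·p + (28/3)·s = 56: 4·p = 56, so p* = 14.
Then s* = (3/14)·14 = 3.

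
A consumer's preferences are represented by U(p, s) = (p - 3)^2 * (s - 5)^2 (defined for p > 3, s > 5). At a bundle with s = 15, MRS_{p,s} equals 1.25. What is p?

p = 11

MU_p = 2·(p−3)·(s−5)^2, MU_s = 2·(p−3)^2·(s−5).
MRS = (s−5)/(p−3).
Substitute s = 15: MRS = 10/(p − 3). Setting this equal to 1.25 gives p − 3 = 10/1.25 = 8, so p = 11.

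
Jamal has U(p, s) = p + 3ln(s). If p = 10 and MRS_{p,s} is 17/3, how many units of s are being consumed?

MU_p = 1, MU_s = 3/s.
MRS = 1 ÷ (3/s).
MRS depends only on s: (1/3)·s = 17/3 ⇒ s = (17/3)/(1/3) = 17.

s = 17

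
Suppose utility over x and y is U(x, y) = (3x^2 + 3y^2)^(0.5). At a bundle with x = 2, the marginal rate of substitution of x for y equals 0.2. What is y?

For CES with ρ = 2, MRS = (y/x)^(-1).
Setting (y/2)^(-1) = 0.2 gives y/2 = 5 and y = 10.

y = 10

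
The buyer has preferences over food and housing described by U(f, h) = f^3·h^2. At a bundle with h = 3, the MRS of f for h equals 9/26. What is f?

f = 13

MU_f = 3·f^2·h^2 and MU_h = 2·f^3·h.
MRS = MU_f/MU_h = (3/2)·h/f.
Substitute h = 3: MRS = 4.5/f. Setting 4.5/f = 9/26 gives f = 4.5/(9/26) = 13.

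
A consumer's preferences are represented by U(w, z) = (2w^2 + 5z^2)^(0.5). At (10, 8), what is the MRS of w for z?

For CES with ρ = 2, MRS = (2/5)·(z/w)^(-1).
At (10, 8): MRS = 0.5.
The indifference curve has slope −0.5 at this bundle.

MRS = 0.5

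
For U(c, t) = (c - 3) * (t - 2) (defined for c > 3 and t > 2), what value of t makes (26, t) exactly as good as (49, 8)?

U(49, 8) = 276.
Set U(26, t) = 276 and solve.
With c = 26: (26 − 3) = 23, so (t − 2) = 276/23 = 12.
So t = 2 + 12 = 14.
Check: U(26, 14) = 276.

t = 14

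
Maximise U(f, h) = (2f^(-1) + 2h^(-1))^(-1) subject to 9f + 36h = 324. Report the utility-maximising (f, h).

f* = 12, h* = 6

For CES with ρ = -1, MRS = (h/f)^2.
Tangency: set MRS = p_f/p_h = 9/36 = 0.25.
So (h/f)^2 = 0.25; taking the square root, h/f = 0.5, i.e. h = 0.5·f.
Substitute into the budget 9·f + 36·h = 324: 27·f = 324, so f* = 12 and h* = 0.5·12 = 6.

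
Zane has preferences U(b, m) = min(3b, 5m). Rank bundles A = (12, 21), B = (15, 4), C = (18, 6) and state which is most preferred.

Bundle A

Evaluate utility at each bundle:
U(A) = 36.
U(B) = 20.
U(C) = 30.
Highest utility is A, so A ≻ C ≻ B.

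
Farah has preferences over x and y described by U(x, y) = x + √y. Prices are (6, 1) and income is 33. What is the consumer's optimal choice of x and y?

x* = 4, y* = 9

MU_x = 1, MU_y = 1/(2√y).
MRS = 1 ÷ (1/(2√y)).
Tangency: set MRS = p_x/p_y = 6/1 = 6.
MRS depends only on y: 2·√y = 6 ⇒ √y = 6/2 = 3 ⇒ y* = 9.
From the budget, 6·x = 33 − 1·9 = 24, so x* = 4.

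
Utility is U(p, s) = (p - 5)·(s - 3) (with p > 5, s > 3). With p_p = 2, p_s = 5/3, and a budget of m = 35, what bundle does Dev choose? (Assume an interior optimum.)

p* = 10, s* = 9

MU_p = (s−3), MU_s = (p−5).
MRS = (s−3)/(p−5).
Tangency: set MRS = p_p/p_s = 2/(5/3) = 1.2.
So (s − 3)/(p − 5) = 1.2, i.e. (s − 3) = 1.2·(p − 5).
Rewrite the budget in excess-of-subsistence terms: 2·(p − 5) + (5/3)·(s − 3) = 35 − 2·5 − (5/3)·3 = 20.
Substituting, 4·(p − 5) = 20, so p − 5 = 5 and p* = 10.
Then s − 3 = 1.2·5 = 6, so s* = 9.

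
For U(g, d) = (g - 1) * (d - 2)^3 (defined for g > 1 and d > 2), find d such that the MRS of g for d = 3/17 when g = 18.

d = 11

MU_g = (d−2)^3, MU_d = 3·(g−1)·(d−2)^2.
MRS = (1/3)·(d−2)/(g−1).
Substitute g = 18: MRS = (d − 2)/51. Setting this equal to 3/17 gives d − 2 = (3/17)·51 = 9, so d = 11.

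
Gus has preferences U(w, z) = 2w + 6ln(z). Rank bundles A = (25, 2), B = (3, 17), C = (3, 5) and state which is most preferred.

Bundle A

Evaluate utility at each bundle:
U(A) = 54.159.
U(B) = 22.999.
U(C) = 15.657.
Highest utility is A, so A ≻ B ≻ C.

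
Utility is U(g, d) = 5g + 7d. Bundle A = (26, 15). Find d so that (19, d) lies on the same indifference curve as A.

U(26, 15) = 235.
Set U(19, d) = 235 and solve.
5·19 + 7d = 235 ⇒ 7d = 140 ⇒ d = 20.
Check: U(19, 20) = 235.

d = 20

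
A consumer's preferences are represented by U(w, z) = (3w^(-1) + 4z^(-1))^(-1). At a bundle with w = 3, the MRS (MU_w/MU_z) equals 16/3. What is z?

z = 8

For CES with ρ = -1, MRS = (3/4)·(z/w)^2.
Setting (3/4)·(z/3)^2 = 16/3 gives (z/3)^2 = 64/9, so z/3 = 8/3 and z = 8.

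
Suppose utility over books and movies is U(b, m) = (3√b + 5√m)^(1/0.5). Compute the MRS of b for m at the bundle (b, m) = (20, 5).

MRS = 0.3

For CES with ρ = 0.5, MRS = (3/5)·√(m/b).
At (20, 5): MRS = 0.3.
That is, one extra unit of b is worth 0.3 units of m at the margin.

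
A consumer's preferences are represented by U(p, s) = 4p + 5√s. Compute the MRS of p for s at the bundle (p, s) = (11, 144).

MRS = 19.2

MU_p = 4, MU_s = 5/(2√s).
MRS = 4 ÷ (5/(2√s)).
At (11, 144): MRS = 19.2.
The indifference curve has slope −19.2 at this bundle.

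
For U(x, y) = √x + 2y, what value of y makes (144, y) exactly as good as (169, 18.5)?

U(169, 18.5) = 50.
Set U(144, y) = 50 and solve.
With x = 144: √144 = 12, so 2y = 50 − 12 = 38 and y = 19.
Check: U(144, 19) = 50.

y = 19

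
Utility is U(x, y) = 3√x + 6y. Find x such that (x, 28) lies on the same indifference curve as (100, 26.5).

x = 49

U(100, 26.5) = 189.
Set U(x, 28) = 189 and solve.
With y = 28: 3√x = 189 − 6·28 = 21, so √x = 7 and x = 49.
Check: U(49, 28) = 189.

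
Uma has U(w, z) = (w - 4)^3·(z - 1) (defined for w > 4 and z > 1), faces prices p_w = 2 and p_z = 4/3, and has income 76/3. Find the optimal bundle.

MU_w = 3·(w−4)^2·(z−1), MU_z = (w−4)^3.
MRS = (3/1)·(z−1)/(w−4).
Tangency: set MRS = p_w/p_z = 2/(4/3) = 1.5.
So (3/1)·(z − 1)/(w − 4) = 1.5, i.e. (z − 1) = 0.5·(w − 4).
Rewrite the budget in excess-of-subsistence terms: 2·(w − 4) + (4/3)·(z − 1) = 76/3 − 2·4 − (4/3)·1 = 16.
Substituting, (8/3)·(w − 4) = 16, so w − 4 = 6 and w* = 10.
Then z − 1 = 0.5·6 = 3, so z* = 4.

w* = 10, z* = 4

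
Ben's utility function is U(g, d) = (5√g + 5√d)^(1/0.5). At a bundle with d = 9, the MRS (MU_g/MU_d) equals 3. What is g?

For CES with ρ = 0.5, MRS = √(d/g).
Setting √(9/g) = 3 gives 9/g = 9 and g = 1.

g = 1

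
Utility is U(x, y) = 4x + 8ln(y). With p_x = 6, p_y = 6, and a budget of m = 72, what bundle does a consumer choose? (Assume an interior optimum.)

MU_x = 4, MU_y = 8/y.
MRS = 4 ÷ (8/y).
Tangency: set MRS = p_x/p_y = 6/6 = 1.
MRS depends only on y: 0.5·y = 1 ⇒ y* = 1/0.5 = 2.
From the budget, 6·x = 72 − 6·2 = 60, so x* = 10.

x* = 10, y* = 2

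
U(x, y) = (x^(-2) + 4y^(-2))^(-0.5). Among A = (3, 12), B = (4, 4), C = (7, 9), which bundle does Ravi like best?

Evaluate utility at each bundle:
U(A) = 2.683.
U(B) = 1.789.
U(C) = 3.785.
Highest utility is C, so C ≻ A ≻ B.

Bundle C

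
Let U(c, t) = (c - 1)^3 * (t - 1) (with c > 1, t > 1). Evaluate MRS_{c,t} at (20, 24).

MRS = 69/19

MU_c = 3·(c−1)^2·(t−1), MU_t = (c−1)^3.
MRS = (3/1)·(t−1)/(c−1).
At (20, 24): MRS = 69/19.
So at (20, 24) the consumer would give up 69/19 units of t for one more unit of c.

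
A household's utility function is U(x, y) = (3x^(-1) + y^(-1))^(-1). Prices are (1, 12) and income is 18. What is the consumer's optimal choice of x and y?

x* = 6, y* = 1

For CES with ρ = -1, MRS = (3/1)·(y/x)^2.
Tangency: set MRS = p_x/p_y = 1/12.
So (y/x)^2 = 1/36; taking the square root, y/x = 1/6, i.e. y = (1/6)·x.
Substitute into the budget 1·x + 12·y = 18: 3·x = 18, so x* = 6 and y* = (1/6)·6 = 1.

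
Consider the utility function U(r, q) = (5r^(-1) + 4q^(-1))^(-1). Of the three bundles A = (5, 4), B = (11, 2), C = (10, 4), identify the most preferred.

Evaluate utility at each bundle:
U(A) = 0.500.
U(B) = 0.407.
U(C) = 0.667.
Highest utility is C, so C ≻ A ≻ B.

Bundle C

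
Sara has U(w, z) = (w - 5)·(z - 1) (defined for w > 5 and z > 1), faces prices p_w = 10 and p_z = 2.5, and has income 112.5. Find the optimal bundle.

w* = 8, z* = 13

MU_w = (z−1), MU_z = (w−5).
MRS = (z−1)/(w−5).
Tangency: set MRS = p_w/p_z = 10/2.5 = 4.
So (z − 1)/(w − 5) = 4, i.e. (z − 1) = 4·(w − 5).
Rewrite the budget in excess-of-subsistence terms: 10·(w − 5) + 2.5·(z − 1) = 112.5 − 10·5 − 2.5·1 = 60.
Substituting, 20·(w − 5) = 60, so w − 5 = 3 and w* = 8.
Then z − 1 = 4·3 = 12, so z* = 13.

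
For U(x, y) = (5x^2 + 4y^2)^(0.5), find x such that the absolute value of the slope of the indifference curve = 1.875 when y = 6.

x = 9

For CES with ρ = 2, MRS = (5/4)·(y/x)^(-1).
Setting (5/4)·(6/x)^(-1) = 1.875 gives (6/x)^(-1) = 1.5, so 6/x = 2/3 and x = 9.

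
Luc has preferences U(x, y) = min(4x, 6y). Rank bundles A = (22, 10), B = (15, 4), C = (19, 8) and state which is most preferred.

Evaluate utility at each bundle:
U(A) = 60.
U(B) = 24.
U(C) = 48.
Highest utility is A, so A ≻ C ≻ B.

Bundle A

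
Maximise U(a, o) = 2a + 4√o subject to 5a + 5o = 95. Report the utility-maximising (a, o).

MU_a = 2, MU_o = 4/(2√o).
MRS = 2 ÷ (4/(2√o)).
Tangency: set MRS = p_a/p_o = 5/5 = 1.
MRS depends only on o: √o = 1 ⇒ √o = 1 ⇒ o* = 1.
From the budget, 5·a = 95 − 5·1 = 90, so a* = 18.

a* = 18, o* = 1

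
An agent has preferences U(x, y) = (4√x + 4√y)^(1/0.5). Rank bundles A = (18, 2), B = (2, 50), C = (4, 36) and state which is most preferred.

Evaluate utility at each bundle:
U(A) = 512.000.
U(B) = 1152.000.
U(C) = 1024.000.
Highest utility is B, so B ≻ C ≻ A.

Bundle B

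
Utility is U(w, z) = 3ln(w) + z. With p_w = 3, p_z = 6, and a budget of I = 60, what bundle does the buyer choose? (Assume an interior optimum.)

w* = 6, z* = 7

MU_w = 3/w, MU_z = 1.
MRS = 3/w ÷ 1.
Tangency: set MRS = p_w/p_z = 3/6 = 0.5.
MRS depends only on w: 3/w = 0.5 ⇒ w* = 3/0.5 = 6.
From the budget, 6·z = 60 − 3·6 = 42, so z* = 7.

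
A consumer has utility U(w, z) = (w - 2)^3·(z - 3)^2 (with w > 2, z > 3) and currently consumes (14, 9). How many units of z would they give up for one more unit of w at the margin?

MU_w = 3·(w−2)^2·(z−3)^2, MU_z = 2·(w−2)^3·(z−3).
MRS = (3/2)·(z−3)/(w−2).
At (14, 9): MRS = 0.75.
The indifference curve has slope −0.75 at this bundle.

MRS = 0.75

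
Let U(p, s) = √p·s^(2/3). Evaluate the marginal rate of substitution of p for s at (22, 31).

MU_p = 0.5·p^(-0.5)·s^(2/3) and MU_s = 2/3·√p·s^(-1/3).
MRS = MU_p/MU_s = (0.75)·s/p.
At (22, 31): MRS = 93/88.
The indifference curve has slope −93/88 at this bundle.

MRS = 93/88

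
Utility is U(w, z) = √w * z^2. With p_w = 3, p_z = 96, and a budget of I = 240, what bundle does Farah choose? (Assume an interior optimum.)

MU_w = 0.5·w^(-0.5)·z^2 and MU_z = 2·√w·z.
MRS = MU_w/MU_z = (0.25)·z/w.
Tangency: set MRS = p_w/p_z = 3/96 = 1/32.
So (0.25)·z/w = 1/32, i.e. z = 0.125·w.
Substitute into the budget 3·w + 96·z = 240: 15·w = 240, so w* = 16.
Then z* = 0.125·16 = 2.

w* = 16, z* = 2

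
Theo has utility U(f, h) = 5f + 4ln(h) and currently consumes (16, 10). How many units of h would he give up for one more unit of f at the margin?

MRS = 12.5

MU_f = 5, MU_h = 4/h.
MRS = 5 ÷ (4/h).
At (16, 10): MRS = 12.5.
So at (16, 10) the consumer would give up 12.5 units of h for one more unit of f.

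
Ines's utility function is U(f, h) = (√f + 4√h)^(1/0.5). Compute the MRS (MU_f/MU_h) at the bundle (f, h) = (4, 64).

For CES with ρ = 0.5, MRS = (1/4)·√(h/f).
At (4, 64): MRS = 1.
That is, one extra unit of f is worth 1 units of h at the margin.

MRS = 1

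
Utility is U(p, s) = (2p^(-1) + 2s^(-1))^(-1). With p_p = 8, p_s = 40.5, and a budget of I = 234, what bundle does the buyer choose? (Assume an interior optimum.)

p* = 9, s* = 4

For CES with ρ = -1, MRS = (s/p)^2.
Tangency: set MRS = p_p/p_s = 8/40.5 = 16/81.
So (s/p)^2 = 16/81; taking the square root, s/p = 4/9, i.e. s = (4/9)·p.
Substitute into the budget 8·p + 40.5·s = 234: 26·p = 234, so p* = 9 and s* = (4/9)·9 = 4.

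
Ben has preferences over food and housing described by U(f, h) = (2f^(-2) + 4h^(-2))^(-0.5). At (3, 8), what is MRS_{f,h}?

MRS = 256/27

For CES with ρ = -2, MRS = (2/4)·(h/f)^3.
At (3, 8): MRS = 256/27.
The indifference curve has slope −256/27 at this bundle.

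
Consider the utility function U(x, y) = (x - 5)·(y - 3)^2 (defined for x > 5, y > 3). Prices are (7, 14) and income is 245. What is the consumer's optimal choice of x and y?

x* = 13, y* = 11

MU_x = (y−3)^2, MU_y = 2·(x−5)·(y−3).
MRS = (1/2)·(y−3)/(x−5).
Tangency: set MRS = p_x/p_y = 7/14 = 0.5.
So (1/2)·(y − 3)/(x − 5) = 0.5, i.e. (y − 3) = (x − 5).
Rewrite the budget in excess-of-subsistence terms: 7·(x − 5) + 14·(y − 3) = 245 − 7·5 − 14·3 = 168.
Substituting, 21·(x − 5) = 168, so x − 5 = 8 and x* = 13.
Then y − 3 = 8, so y* = 11.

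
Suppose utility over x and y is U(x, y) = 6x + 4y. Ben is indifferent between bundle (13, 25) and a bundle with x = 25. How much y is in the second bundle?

y = 7

U(13, 25) = 178.
Set U(25, y) = 178 and solve.
6·25 + 4y = 178 ⇒ 4y = 28 ⇒ y = 7.
Check: U(25, 7) = 178.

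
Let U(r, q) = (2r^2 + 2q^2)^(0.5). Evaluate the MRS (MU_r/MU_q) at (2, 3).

MRS = 2/3

For CES with ρ = 2, MRS = (q/r)^(-1).
At (2, 3): MRS = 2/3.
So at (2, 3) the consumer would give up 2/3 units of q for one more unit of r.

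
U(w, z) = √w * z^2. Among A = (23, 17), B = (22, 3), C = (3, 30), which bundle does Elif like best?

Evaluate utility at each bundle:
U(A) = 1385.995.
U(B) = 42.214.
U(C) = 1558.846.
Highest utility is C, so C ≻ A ≻ B.

Bundle C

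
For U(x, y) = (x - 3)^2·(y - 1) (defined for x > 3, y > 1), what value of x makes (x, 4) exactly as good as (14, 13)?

U(14, 13) = 1452.
Set U(x, 4) = 1452 and solve.
With y = 4: (4 − 1) = 3, so (x − 3)^2 = 1452/3 = 484.
Taking the square root (with x > 3): x − 3 = 22, so x = 25.
Check: U(25, 4) = 1452.

x = 25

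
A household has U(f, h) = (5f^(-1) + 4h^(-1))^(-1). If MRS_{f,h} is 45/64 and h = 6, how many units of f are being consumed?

f = 8

For CES with ρ = -1, MRS = (5/4)·(h/f)^2.
Setting (5/4)·(6/f)^2 = 45/64 gives (6/f)^2 = 9/16, so 6/f = 0.75 and f = 8.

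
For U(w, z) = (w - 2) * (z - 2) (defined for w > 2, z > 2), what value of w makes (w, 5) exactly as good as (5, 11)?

w = 11

U(5, 11) = 27.
Set U(w, 5) = 27 and solve.
With z = 5: (5 − 2) = 3, so (w − 2) = 27/3 = 9.
So w = 2 + 9 = 11.
Check: U(11, 5) = 27.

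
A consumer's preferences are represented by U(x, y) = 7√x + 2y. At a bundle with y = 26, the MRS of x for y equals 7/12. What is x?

MU_x = 7/(2√x), MU_y = 2.
MRS = 7/(2√x) ÷ 2.
MRS depends only on x: 1.75/√x = 7/12 ⇒ √x = 1.75/(7/12) = 3 ⇒ x = 9.

x = 9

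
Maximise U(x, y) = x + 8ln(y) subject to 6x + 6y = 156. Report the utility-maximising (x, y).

x* = 18, y* = 8

MU_x = 1, MU_y = 8/y.
MRS = 1 ÷ (8/y).
Tangency: set MRS = p_x/p_y = 6/6 = 1.
MRS depends only on y: 0.125·y = 1 ⇒ y* = 1/0.125 = 8.
From the budget, 6·x = 156 − 6·8 = 108, so x* = 18.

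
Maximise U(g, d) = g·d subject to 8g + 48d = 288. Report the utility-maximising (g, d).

g* = 18, d* = 3

MU_g = d and MU_d = g.
MRS = MU_g/MU_d = d/g.
Tangency: set MRS = p_g/p_d = 8/48 = 1/6.
So d/g = 1/6, i.e. d = (1/6)·g.
Substitute into the budget 8·g + 48·d = 288: 16·g = 288, so g* = 18.
Then d* = (1/6)·18 = 3.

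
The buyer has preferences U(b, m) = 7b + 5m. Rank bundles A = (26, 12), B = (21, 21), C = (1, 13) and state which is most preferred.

Evaluate utility at each bundle:
U(A) = 242.
U(B) = 252.
U(C) = 72.
Highest utility is B, so B ≻ A ≻ C.

Bundle B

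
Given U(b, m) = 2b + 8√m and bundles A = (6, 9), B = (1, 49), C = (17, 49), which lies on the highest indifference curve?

Evaluate utility at each bundle:
U(A) = 36.000.
U(B) = 58.000.
U(C) = 90.000.
Highest utility is C, so C ≻ B ≻ A.

Bundle C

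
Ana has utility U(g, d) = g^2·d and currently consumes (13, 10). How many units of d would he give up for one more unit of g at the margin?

MU_g = 2·g·d and MU_d = g^2.
MRS = MU_g/MU_d = (2/1)·d/g.
At (13, 10): MRS = 20/13.
The indifference curve has slope −20/13 at this bundle.

MRS = 20/13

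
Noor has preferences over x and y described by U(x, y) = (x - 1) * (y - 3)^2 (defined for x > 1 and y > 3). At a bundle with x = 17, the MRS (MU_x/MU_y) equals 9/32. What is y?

MU_x = (y−3)^2, MU_y = 2·(x−1)·(y−3).
MRS = (1/2)·(y−3)/(x−1).
Substitute x = 17: MRS = (y − 3)/32. Setting this equal to 9/32 gives y − 3 = (9/32)·32 = 9, so y = 12.

y = 12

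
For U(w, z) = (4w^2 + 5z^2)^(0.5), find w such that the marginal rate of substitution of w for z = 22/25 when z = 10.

w = 11

For CES with ρ = 2, MRS = (4/5)·(z/w)^(-1).
Setting (4/5)·(10/w)^(-1) = 22/25 gives (10/w)^(-1) = 1.1, so 10/w = 10/11 and w = 11.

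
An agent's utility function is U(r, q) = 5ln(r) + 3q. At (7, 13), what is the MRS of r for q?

MRS = 5/21

MU_r = 5/r, MU_q = 3.
MRS = 5/r ÷ 3.
At (7, 13): MRS = 5/21.
That is, one extra unit of r is worth 5/21 units of q at the margin.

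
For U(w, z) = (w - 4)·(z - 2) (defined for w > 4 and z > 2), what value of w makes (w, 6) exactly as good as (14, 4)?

w = 9

U(14, 4) = 20.
Set U(w, 6) = 20 and solve.
With z = 6: (6 − 2) = 4, so (w − 4) = 20/4 = 5.
So w = 4 + 5 = 9.
Check: U(9, 6) = 20.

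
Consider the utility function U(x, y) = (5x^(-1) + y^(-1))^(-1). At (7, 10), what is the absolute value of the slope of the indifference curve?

For CES with ρ = -1, MRS = (5/1)·(y/x)^2.
At (7, 10): MRS = 500/49.
The indifference curve has slope −500/49 at this bundle.

MRS = 500/49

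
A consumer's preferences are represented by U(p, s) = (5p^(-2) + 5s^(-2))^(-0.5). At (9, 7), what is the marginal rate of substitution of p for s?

For CES with ρ = -2, MRS = (s/p)^3.
At (9, 7): MRS = 343/729.
So at (9, 7) the consumer would give up 343/729 units of s for one more unit of p.

MRS = 343/729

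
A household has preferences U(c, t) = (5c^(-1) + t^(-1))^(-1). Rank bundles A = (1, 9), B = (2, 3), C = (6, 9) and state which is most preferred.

Bundle C

Evaluate utility at each bundle:
U(A) = 0.196.
U(B) = 0.353.
U(C) = 1.059.
Highest utility is C, so C ≻ B ≻ A.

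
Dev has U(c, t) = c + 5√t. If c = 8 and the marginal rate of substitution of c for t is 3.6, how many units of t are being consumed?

t = 81

MU_c = 1, MU_t = 5/(2√t).
MRS = 1 ÷ (5/(2√t)).
MRS depends only on t: 0.4·√t = 3.6 ⇒ √t = 3.6/0.4 = 9 ⇒ t = 81.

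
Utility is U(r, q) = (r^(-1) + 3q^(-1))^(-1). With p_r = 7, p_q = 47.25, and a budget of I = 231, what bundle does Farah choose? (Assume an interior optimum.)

r* = 6, q* = 4

For CES with ρ = -1, MRS = (1/3)·(q/r)^2.
Tangency: set MRS = p_r/p_q = 7/47.25 = 4/27.
So (q/r)^2 = 4/9; taking the square root, q/r = 2/3, i.e. q = (2/3)·r.
Substitute into the budget 7·r + 47.25·q = 231: 38.5·r = 231, so r* = 6 and q* = (2/3)·6 = 4.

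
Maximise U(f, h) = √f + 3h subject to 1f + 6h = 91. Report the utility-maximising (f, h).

f* = 1, h* = 15

MU_f = 1/(2√f), MU_h = 3.
MRS = 1/(2√f) ÷ 3.
Tangency: set MRS = p_f/p_h = 1/6.
MRS depends only on f: (1/6)/√f = 1/6 ⇒ √f = (1/6)/(1/6) = 1 ⇒ f* = 1.
From the budget, 6·h = 91 − 1·1 = 90, so h* = 15.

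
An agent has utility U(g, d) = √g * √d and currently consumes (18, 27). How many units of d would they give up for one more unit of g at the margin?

MU_g = 0.5·g^(-0.5)·√d and MU_d = 0.5·√g·d^(-0.5).
MRS = MU_g/MU_d = d/g.
At (18, 27): MRS = 1.5.
The indifference curve has slope −1.5 at this bundle.

MRS = 1.5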